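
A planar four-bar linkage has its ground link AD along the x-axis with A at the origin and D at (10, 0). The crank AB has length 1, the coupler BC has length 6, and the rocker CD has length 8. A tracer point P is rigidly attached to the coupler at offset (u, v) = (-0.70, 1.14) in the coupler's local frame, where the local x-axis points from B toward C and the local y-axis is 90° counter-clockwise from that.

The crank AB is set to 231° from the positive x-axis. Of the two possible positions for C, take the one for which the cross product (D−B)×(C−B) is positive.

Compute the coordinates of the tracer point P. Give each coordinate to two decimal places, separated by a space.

A=(0,0), D=(10.00,0)
B = A + 1.00·(cos231°, sin231°) = (-0.6293, -0.7771)
|BD| = 10.6577
circle(B,6.00) ∩ circle(D,8.00): a=4.0152, h=4.4585
  candidates: C₊=(3.0501,3.9622) cross=47.517; C₋=(3.7003,-4.9309) cross=-47.517
  mode + wants cross > 0 → take C=(3.0501,3.9622) (cross=47.517)
ex = (C−B)/|BC| = (0.6132,0.7899); ey = (-0.7899,0.6132)
P = B + -0.70·ex + 1.14·ey = (-1.9591,-0.6310)

-1.96 -0.63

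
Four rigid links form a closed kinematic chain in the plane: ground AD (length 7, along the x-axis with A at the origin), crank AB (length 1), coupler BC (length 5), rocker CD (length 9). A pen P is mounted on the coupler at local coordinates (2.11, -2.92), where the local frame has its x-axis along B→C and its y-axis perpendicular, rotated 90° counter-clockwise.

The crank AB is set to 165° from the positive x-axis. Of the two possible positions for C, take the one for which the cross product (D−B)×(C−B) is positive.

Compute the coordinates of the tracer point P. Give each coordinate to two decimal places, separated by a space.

A=(0,0), D=(7.00,0)
B = A + 1.00·(cos165°, sin165°) = (-0.9659, 0.2588)
|BD| = 7.9701
circle(B,5.00) ∩ circle(D,9.00): a=0.4719, h=4.9777
  candidates: C₊=(-0.3326,5.2185) cross=39.673; C₋=(-0.6559,-4.7316) cross=-39.673
  mode + wants cross > 0 → take C=(-0.3326,5.2185) (cross=39.673)
ex = (C−B)/|BC| = (0.1267,0.9919); ey = (-0.9919,0.1267)
P = B + 2.11·ex + -2.92·ey = (2.1978,1.9820)

2.20 1.98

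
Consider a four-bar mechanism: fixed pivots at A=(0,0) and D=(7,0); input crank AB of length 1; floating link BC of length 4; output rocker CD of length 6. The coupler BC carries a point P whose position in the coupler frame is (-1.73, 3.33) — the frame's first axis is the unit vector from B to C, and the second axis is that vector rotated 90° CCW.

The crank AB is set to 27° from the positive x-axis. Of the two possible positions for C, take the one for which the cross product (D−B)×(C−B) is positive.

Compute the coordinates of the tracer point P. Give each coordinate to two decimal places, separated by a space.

-2.86 0.31

A=(0,0), D=(7.00,0)
B = A + 1.00·(cos27°, sin27°) = (0.8910, 0.4540)
|BD| = 6.1258
circle(B,4.00) ∩ circle(D,6.00): a=1.4305, h=3.7355
  candidates: C₊=(2.5944,4.0732) cross=22.883; C₋=(2.0407,-3.3772) cross=-22.883
  mode + wants cross > 0 → take C=(2.5944,4.0732) (cross=22.883)
ex = (C−B)/|BC| = (0.4258,0.9048); ey = (-0.9048,0.4258)
P = B + -1.73·ex + 3.33·ey = (-2.8587,0.3068)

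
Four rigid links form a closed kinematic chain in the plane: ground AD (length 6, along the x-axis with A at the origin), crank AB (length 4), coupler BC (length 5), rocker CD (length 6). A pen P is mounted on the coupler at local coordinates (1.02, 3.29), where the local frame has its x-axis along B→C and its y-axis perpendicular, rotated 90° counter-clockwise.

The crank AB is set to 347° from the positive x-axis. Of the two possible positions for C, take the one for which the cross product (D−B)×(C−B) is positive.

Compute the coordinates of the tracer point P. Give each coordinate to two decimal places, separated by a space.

A=(0,0), D=(6.00,0)
B = A + 4.00·(cos347°, sin347°) = (3.8975, -0.8998)
|BD| = 2.2870
circle(B,5.00) ∩ circle(D,6.00): a=-1.2614, h=4.8383
  candidates: C₊=(0.8342,3.0519) cross=11.065; C₋=(4.6414,-5.8442) cross=-11.065
  mode + wants cross > 0 → take C=(0.8342,3.0519) (cross=11.065)
ex = (C−B)/|BC| = (-0.6127,0.7903); ey = (-0.7903,-0.6127)
P = B + 1.02·ex + 3.29·ey = (0.6723,-2.1093)

0.67 -2.11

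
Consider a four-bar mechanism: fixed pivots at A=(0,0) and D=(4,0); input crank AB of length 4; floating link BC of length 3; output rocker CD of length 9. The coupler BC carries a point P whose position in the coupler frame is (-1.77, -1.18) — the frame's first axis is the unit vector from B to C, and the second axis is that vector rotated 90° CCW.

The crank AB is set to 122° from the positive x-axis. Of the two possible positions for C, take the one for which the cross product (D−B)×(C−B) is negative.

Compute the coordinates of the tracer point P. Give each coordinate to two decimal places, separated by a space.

A=(0,0), D=(4.00,0)
B = A + 4.00·(cos122°, sin122°) = (-2.1197, 3.3922)
|BD| = 6.9970
circle(B,3.00) ∩ circle(D,9.00): a=-1.6466, h=2.5077
  candidates: C₊=(-2.3441,6.3838) cross=17.546; C₋=(-4.7756,1.9972) cross=-17.546
  mode - wants cross < 0 → take C=(-4.7756,1.9972) (cross=-17.546)
ex = (C−B)/|BC| = (-0.8853,-0.4650); ey = (0.4650,-0.8853)
P = B + -1.77·ex + -1.18·ey = (-1.1014,5.2599)

-1.10 5.26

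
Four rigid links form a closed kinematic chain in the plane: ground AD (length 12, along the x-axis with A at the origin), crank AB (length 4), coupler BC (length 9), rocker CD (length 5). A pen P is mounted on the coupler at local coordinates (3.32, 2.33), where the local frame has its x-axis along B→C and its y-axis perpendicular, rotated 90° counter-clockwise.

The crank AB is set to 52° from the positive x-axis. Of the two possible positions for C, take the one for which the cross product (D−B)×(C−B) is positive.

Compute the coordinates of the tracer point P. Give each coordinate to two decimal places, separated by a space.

A=(0,0), D=(12.00,0)
B = A + 4.00·(cos52°, sin52°) = (2.4626, 3.1520)
|BD| = 10.0447
circle(B,9.00) ∩ circle(D,5.00): a=7.8099, h=4.4728
  candidates: C₊=(11.2816,4.9481) cross=44.928; C₋=(8.4745,-3.5455) cross=-44.928
  mode + wants cross > 0 → take C=(11.2816,4.9481) (cross=44.928)
ex = (C−B)/|BC| = (0.9799,0.1996); ey = (-0.1996,0.9799)
P = B + 3.32·ex + 2.33·ey = (5.2509,6.0977)

5.25 6.10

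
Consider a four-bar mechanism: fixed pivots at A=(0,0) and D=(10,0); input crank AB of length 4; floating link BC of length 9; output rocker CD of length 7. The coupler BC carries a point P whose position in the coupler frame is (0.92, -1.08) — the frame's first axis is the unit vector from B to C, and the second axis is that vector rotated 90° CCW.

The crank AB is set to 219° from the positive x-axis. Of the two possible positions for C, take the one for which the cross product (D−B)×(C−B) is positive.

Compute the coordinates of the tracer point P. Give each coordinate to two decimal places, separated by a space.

A=(0,0), D=(10.00,0)
B = A + 4.00·(cos219°, sin219°) = (-3.1086, -2.5173)
|BD| = 13.3481
circle(B,9.00) ∩ circle(D,7.00): a=7.8727, h=4.3612
  candidates: C₊=(3.8004,3.2504) cross=58.214; C₋=(5.4453,-5.3156) cross=-58.214
  mode + wants cross > 0 → take C=(3.8004,3.2504) (cross=58.214)
ex = (C−B)/|BC| = (0.7677,0.6409); ey = (-0.6409,0.7677)
P = B + 0.92·ex + -1.08·ey = (-1.7102,-2.7568)

-1.71 -2.76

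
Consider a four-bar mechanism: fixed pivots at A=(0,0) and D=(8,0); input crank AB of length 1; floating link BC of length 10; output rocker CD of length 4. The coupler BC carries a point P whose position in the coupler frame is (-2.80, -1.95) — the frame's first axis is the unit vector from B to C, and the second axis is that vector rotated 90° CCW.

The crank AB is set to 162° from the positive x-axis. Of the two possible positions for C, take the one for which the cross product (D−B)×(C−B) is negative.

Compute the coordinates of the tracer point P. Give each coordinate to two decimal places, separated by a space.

-4.32 -0.24

A=(0,0), D=(8.00,0)
B = A + 1.00·(cos162°, sin162°) = (-0.9511, 0.3090)
|BD| = 8.9564
circle(B,10.00) ∩ circle(D,4.00): a=9.1676, h=3.9944
  candidates: C₊=(8.3489,3.9848) cross=35.776; C₋=(8.0733,-3.9993) cross=-35.776
  mode - wants cross < 0 → take C=(8.0733,-3.9993) (cross=-35.776)
ex = (C−B)/|BC| = (0.9024,-0.4308); ey = (0.4308,0.9024)
P = B + -2.80·ex + -1.95·ey = (-4.3180,-0.2444)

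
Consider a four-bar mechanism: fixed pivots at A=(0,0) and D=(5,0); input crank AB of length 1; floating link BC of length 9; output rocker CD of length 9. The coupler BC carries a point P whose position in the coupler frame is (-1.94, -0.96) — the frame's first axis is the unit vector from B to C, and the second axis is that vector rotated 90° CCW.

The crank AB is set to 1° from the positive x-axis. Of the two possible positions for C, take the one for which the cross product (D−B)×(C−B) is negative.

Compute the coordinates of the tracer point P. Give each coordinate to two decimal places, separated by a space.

-0.36 1.70

A=(0,0), D=(5.00,0)
B = A + 1.00·(cos1°, sin1°) = (0.9998, 0.0175)
|BD| = 4.0002
circle(B,9.00) ∩ circle(D,9.00): a=2.0001, h=8.7749
  candidates: C₊=(3.0382,8.7836) cross=35.101; C₋=(2.9616,-8.7661) cross=-35.101
  mode - wants cross < 0 → take C=(2.9616,-8.7661) (cross=-35.101)
ex = (C−B)/|BC| = (0.2180,-0.9760); ey = (0.9760,0.2180)
P = B + -1.94·ex + -0.96·ey = (-0.3599,1.7015)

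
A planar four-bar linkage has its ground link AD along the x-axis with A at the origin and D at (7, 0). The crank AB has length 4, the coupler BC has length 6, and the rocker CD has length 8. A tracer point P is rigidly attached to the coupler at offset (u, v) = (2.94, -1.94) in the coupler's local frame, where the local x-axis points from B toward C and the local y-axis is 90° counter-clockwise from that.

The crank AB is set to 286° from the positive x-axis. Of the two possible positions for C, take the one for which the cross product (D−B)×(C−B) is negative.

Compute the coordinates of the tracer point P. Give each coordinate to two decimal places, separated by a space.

A=(0,0), D=(7.00,0)
B = A + 4.00·(cos286°, sin286°) = (1.1025, -3.8450)
|BD| = 7.0402
circle(B,6.00) ∩ circle(D,8.00): a=1.5315, h=5.8012
  candidates: C₊=(-0.7829,1.8510) cross=40.842; C₋=(5.5539,-7.8682) cross=-40.842
  mode - wants cross < 0 → take C=(5.5539,-7.8682) (cross=-40.842)
ex = (C−B)/|BC| = (0.7419,-0.6705); ey = (0.6705,0.7419)
P = B + 2.94·ex + -1.94·ey = (1.9829,-7.2557)

1.98 -7.26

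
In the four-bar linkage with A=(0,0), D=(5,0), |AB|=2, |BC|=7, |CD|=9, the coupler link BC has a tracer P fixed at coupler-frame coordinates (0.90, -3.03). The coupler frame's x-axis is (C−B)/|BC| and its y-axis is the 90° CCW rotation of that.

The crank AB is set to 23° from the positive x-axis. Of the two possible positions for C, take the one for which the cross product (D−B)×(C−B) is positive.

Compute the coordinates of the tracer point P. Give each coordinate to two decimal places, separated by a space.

A=(0,0), D=(5.00,0)
B = A + 2.00·(cos23°, sin23°) = (1.8410, 0.7815)
|BD| = 3.2542
circle(B,7.00) ∩ circle(D,9.00): a=-3.2896, h=6.1789
  candidates: C₊=(0.1315,7.5695) cross=20.107; C₋=(-2.8361,-4.4267) cross=-20.107
  mode + wants cross > 0 → take C=(0.1315,7.5695) (cross=20.107)
ex = (C−B)/|BC| = (-0.2442,0.9697); ey = (-0.9697,-0.2442)
P = B + 0.90·ex + -3.03·ey = (4.5595,2.3942)

4.56 2.39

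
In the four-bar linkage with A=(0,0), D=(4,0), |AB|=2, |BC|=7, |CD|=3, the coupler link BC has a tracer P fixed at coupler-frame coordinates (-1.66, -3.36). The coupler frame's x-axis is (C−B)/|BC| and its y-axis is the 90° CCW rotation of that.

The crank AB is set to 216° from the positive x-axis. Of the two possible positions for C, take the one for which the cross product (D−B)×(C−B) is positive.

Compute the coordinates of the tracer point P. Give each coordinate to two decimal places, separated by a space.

A=(0,0), D=(4.00,0)
B = A + 2.00·(cos216°, sin216°) = (-1.6180, -1.1756)
|BD| = 5.7397
circle(B,7.00) ∩ circle(D,3.00): a=6.3544, h=2.9364
  candidates: C₊=(4.0002,3.0000) cross=16.854; C₋=(5.2030,-2.7482) cross=-16.854
  mode + wants cross > 0 → take C=(4.0002,3.0000) (cross=16.854)
ex = (C−B)/|BC| = (0.8026,0.5965); ey = (-0.5965,0.8026)
P = B + -1.66·ex + -3.36·ey = (-0.9461,-4.8625)

-0.95 -4.86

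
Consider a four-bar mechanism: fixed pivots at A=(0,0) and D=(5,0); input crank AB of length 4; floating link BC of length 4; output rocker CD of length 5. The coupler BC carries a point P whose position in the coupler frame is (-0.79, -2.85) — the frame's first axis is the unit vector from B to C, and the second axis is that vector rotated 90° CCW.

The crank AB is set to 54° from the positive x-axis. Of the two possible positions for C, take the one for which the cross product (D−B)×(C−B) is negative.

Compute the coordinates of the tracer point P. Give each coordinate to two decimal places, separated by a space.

0.51 5.55

A=(0,0), D=(5.00,0)
B = A + 4.00·(cos54°, sin54°) = (2.3511, 3.2361)
|BD| = 4.1819
circle(B,4.00) ∩ circle(D,5.00): a=1.0149, h=3.8691
  candidates: C₊=(5.9880,4.9014) cross=16.180; C₋=(-0.0000,-0.0000) cross=-16.180
  mode - wants cross < 0 → take C=(-0.0000,-0.0000) (cross=-16.180)
ex = (C−B)/|BC| = (-0.5878,-0.8090); ey = (0.8090,-0.5878)
P = B + -0.79·ex + -2.85·ey = (0.5098,5.5504)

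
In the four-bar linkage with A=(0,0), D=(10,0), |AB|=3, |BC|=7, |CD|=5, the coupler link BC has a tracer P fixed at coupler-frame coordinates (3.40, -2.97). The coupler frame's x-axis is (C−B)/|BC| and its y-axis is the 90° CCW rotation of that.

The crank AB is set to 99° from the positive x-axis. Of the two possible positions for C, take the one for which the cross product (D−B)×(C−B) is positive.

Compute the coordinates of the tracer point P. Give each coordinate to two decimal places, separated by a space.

3.18 0.30

A=(0,0), D=(10.00,0)
B = A + 3.00·(cos99°, sin99°) = (-0.4693, 2.9631)
|BD| = 10.8805
circle(B,7.00) ∩ circle(D,5.00): a=6.5432, h=2.4874
  candidates: C₊=(6.5039,3.5746) cross=27.064; C₋=(5.1492,-1.2122) cross=-27.064
  mode + wants cross > 0 → take C=(6.5039,3.5746) (cross=27.064)
ex = (C−B)/|BC| = (0.9962,0.0874); ey = (-0.0874,0.9962)
P = B + 3.40·ex + -2.97·ey = (3.1772,0.3014)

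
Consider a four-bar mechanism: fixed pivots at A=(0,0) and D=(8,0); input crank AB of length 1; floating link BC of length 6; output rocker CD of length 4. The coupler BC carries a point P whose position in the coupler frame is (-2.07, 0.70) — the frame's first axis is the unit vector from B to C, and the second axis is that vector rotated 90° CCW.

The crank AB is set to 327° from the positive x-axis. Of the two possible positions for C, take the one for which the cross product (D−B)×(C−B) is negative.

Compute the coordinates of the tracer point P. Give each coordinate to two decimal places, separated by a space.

-0.62 1.08

A=(0,0), D=(8.00,0)
B = A + 1.00·(cos327°, sin327°) = (0.8387, -0.5446)
|BD| = 7.1820
circle(B,6.00) ∩ circle(D,4.00): a=4.9834, h=3.3416
  candidates: C₊=(5.5543,3.1652) cross=23.999; C₋=(6.0611,-3.4987) cross=-23.999
  mode - wants cross < 0 → take C=(6.0611,-3.4987) (cross=-23.999)
ex = (C−B)/|BC| = (0.8704,-0.4923); ey = (0.4923,0.8704)
P = B + -2.07·ex + 0.70·ey = (-0.6184,1.0838)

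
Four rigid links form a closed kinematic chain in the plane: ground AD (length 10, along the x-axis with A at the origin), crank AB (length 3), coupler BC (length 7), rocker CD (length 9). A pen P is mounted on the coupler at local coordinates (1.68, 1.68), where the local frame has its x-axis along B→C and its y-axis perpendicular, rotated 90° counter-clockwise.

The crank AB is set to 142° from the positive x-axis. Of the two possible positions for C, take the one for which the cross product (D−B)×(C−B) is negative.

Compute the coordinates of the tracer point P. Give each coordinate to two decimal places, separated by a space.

A=(0,0), D=(10.00,0)
B = A + 3.00·(cos142°, sin142°) = (-2.3640, 1.8470)
|BD| = 12.5012
circle(B,7.00) ∩ circle(D,9.00): a=4.9707, h=4.9287
  candidates: C₊=(3.2803,5.9872) cross=61.614; C₋=(1.8240,-3.7620) cross=-61.614
  mode - wants cross < 0 → take C=(1.8240,-3.7620) (cross=-61.614)
ex = (C−B)/|BC| = (0.5983,-0.8013); ey = (0.8013,0.5983)
P = B + 1.68·ex + 1.68·ey = (-0.0128,1.5060)

-0.01 1.51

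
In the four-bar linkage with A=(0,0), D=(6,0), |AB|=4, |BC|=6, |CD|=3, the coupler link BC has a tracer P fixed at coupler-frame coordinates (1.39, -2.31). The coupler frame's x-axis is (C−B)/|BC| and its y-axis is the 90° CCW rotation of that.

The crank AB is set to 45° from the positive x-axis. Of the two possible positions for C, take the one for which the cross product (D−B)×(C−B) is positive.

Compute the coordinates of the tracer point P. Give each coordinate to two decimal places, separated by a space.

3.63 0.25

A=(0,0), D=(6.00,0)
B = A + 4.00·(cos45°, sin45°) = (2.8284, 2.8284)
|BD| = 4.2496
circle(B,6.00) ∩ circle(D,3.00): a=5.3016, h=2.8095
  candidates: C₊=(8.6551,1.3966) cross=11.939; C₋=(4.9152,-2.7970) cross=-11.939
  mode + wants cross > 0 → take C=(8.6551,1.3966) (cross=11.939)
ex = (C−B)/|BC| = (0.9711,-0.2386); ey = (0.2386,0.9711)
P = B + 1.39·ex + -2.31·ey = (3.6270,0.2535)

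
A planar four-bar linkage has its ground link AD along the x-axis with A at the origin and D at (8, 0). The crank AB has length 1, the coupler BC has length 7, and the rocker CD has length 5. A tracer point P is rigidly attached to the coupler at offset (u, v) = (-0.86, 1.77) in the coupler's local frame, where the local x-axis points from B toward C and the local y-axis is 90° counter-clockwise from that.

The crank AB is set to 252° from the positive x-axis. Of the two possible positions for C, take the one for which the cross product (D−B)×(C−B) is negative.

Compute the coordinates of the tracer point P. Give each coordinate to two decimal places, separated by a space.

-0.16 1.01

A=(0,0), D=(8.00,0)
B = A + 1.00·(cos252°, sin252°) = (-0.3090, -0.9511)
|BD| = 8.3633
circle(B,7.00) ∩ circle(D,5.00): a=5.6165, h=4.1779
  candidates: C₊=(4.7959,3.8385) cross=34.941; C₋=(5.7461,-4.4632) cross=-34.941
  mode - wants cross < 0 → take C=(5.7461,-4.4632) (cross=-34.941)
ex = (C−B)/|BC| = (0.8650,-0.5017); ey = (0.5017,0.8650)
P = B + -0.86·ex + 1.77·ey = (-0.1649,1.0115)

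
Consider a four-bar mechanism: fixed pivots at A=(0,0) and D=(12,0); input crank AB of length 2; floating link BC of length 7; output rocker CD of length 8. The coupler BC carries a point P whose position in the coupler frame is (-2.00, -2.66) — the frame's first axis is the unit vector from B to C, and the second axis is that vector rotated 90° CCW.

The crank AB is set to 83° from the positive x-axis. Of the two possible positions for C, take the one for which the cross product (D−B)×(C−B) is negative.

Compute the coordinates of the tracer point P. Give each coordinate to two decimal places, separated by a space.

A=(0,0), D=(12.00,0)
B = A + 2.00·(cos83°, sin83°) = (0.2437, 1.9851)
|BD| = 11.9227
circle(B,7.00) ∩ circle(D,8.00): a=5.3323, h=4.5351
  candidates: C₊=(6.2567,5.5690) cross=54.070; C₋=(4.7465,-3.3745) cross=-54.070
  mode - wants cross < 0 → take C=(4.7465,-3.3745) (cross=-54.070)
ex = (C−B)/|BC| = (0.6433,-0.7657); ey = (0.7657,0.6433)
P = B + -2.00·ex + -2.66·ey = (-3.0794,1.8053)

-3.08 1.81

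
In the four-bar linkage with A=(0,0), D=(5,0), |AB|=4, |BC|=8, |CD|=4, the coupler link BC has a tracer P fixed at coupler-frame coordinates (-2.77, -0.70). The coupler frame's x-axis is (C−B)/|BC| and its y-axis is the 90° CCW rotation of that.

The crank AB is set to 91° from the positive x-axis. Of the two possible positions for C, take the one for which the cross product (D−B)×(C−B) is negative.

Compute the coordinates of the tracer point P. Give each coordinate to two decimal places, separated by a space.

-1.76 6.31

A=(0,0), D=(5.00,0)
B = A + 4.00·(cos91°, sin91°) = (-0.0698, 3.9994)
|BD| = 6.4574
circle(B,8.00) ∩ circle(D,4.00): a=6.9454, h=3.9701
  candidates: C₊=(7.8420,2.8148) cross=25.637; C₋=(2.9242,-3.4192) cross=-25.637
  mode - wants cross < 0 → take C=(2.9242,-3.4192) (cross=-25.637)
ex = (C−B)/|BC| = (0.3743,-0.9273); ey = (0.9273,0.3743)
P = B + -2.77·ex + -0.70·ey = (-1.7556,6.3061)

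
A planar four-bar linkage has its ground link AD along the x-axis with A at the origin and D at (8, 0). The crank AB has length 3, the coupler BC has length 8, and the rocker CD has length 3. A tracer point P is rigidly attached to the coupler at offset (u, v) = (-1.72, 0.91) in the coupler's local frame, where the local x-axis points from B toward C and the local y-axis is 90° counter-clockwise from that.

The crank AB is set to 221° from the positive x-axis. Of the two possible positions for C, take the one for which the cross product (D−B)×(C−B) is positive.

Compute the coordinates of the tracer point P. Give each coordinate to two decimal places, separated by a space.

-4.20 -1.76

A=(0,0), D=(8.00,0)
B = A + 3.00·(cos221°, sin221°) = (-2.2641, -1.9682)
|BD| = 10.4511
circle(B,8.00) ∩ circle(D,3.00): a=7.8569, h=1.5066
  candidates: C₊=(5.1684,0.9911) cross=15.745; C₋=(5.7359,-1.9682) cross=-15.745
  mode + wants cross > 0 → take C=(5.1684,0.9911) (cross=15.745)
ex = (C−B)/|BC| = (0.9291,0.3699); ey = (-0.3699,0.9291)
P = B + -1.72·ex + 0.91·ey = (-4.1987,-1.7590)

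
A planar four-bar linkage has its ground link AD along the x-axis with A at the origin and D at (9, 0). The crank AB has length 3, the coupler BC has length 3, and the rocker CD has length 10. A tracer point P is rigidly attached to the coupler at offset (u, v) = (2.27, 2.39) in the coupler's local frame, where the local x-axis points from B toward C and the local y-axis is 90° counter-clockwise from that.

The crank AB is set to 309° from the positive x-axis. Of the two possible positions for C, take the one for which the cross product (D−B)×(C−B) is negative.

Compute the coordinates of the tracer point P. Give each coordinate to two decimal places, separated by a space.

A=(0,0), D=(9.00,0)
B = A + 3.00·(cos309°, sin309°) = (1.8880, -2.3314)
|BD| = 7.4844
circle(B,3.00) ∩ circle(D,10.00): a=-2.3371, h=1.8810
  candidates: C₊=(-0.9188,-1.2721) cross=14.078; C₋=(0.2531,-4.8468) cross=-14.078
  mode - wants cross < 0 → take C=(0.2531,-4.8468) (cross=-14.078)
ex = (C−B)/|BC| = (-0.5450,-0.8385); ey = (0.8385,-0.5450)
P = B + 2.27·ex + 2.39·ey = (2.6549,-5.5372)

2.65 -5.54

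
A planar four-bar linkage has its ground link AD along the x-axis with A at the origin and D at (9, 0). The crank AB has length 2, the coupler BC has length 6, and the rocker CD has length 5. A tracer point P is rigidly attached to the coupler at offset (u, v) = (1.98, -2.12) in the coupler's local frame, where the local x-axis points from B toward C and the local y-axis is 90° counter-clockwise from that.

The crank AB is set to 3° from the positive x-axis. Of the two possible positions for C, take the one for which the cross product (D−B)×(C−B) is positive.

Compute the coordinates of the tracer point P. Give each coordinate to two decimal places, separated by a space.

A=(0,0), D=(9.00,0)
B = A + 2.00·(cos3°, sin3°) = (1.9973, 0.1047)
|BD| = 7.0035
circle(B,6.00) ∩ circle(D,5.00): a=4.2871, h=4.1977
  candidates: C₊=(6.3466,4.2379) cross=29.399; C₋=(6.2211,-4.1567) cross=-29.399
  mode + wants cross > 0 → take C=(6.3466,4.2379) (cross=29.399)
ex = (C−B)/|BC| = (0.7249,0.6889); ey = (-0.6889,0.7249)
P = B + 1.98·ex + -2.12·ey = (4.8929,-0.0681)

4.89 -0.07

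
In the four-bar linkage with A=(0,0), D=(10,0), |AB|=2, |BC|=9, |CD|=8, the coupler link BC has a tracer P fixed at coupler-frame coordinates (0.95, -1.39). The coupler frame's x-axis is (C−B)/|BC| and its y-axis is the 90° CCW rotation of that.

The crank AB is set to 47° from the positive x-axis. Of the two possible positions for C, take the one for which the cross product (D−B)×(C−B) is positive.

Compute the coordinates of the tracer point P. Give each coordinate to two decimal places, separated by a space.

3.01 1.12

A=(0,0), D=(10.00,0)
B = A + 2.00·(cos47°, sin47°) = (1.3640, 1.4627)
|BD| = 8.7590
circle(B,9.00) ∩ circle(D,8.00): a=5.3499, h=7.2373
  candidates: C₊=(7.8474,7.7050) cross=63.391; C₋=(5.4302,-6.5664) cross=-63.391
  mode + wants cross > 0 → take C=(7.8474,7.7050) (cross=63.391)
ex = (C−B)/|BC| = (0.7204,0.6936); ey = (-0.6936,0.7204)
P = B + 0.95·ex + -1.39·ey = (3.0124,1.1203)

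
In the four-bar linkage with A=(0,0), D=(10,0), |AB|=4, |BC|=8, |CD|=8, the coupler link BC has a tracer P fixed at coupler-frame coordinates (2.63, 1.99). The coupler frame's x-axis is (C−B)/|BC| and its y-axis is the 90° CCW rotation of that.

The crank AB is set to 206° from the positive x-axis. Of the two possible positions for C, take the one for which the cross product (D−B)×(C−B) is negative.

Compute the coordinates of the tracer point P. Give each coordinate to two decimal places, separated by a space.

A=(0,0), D=(10.00,0)
B = A + 4.00·(cos206°, sin206°) = (-3.5952, -1.7535)
|BD| = 13.7078
circle(B,8.00) ∩ circle(D,8.00): a=6.8539, h=4.1260
  candidates: C₊=(2.6746,3.2154) cross=56.559; C₋=(3.7302,-4.9689) cross=-56.559
  mode - wants cross < 0 → take C=(3.7302,-4.9689) (cross=-56.559)
ex = (C−B)/|BC| = (0.9157,-0.4019); ey = (0.4019,0.9157)
P = B + 2.63·ex + 1.99·ey = (-0.3871,-0.9884)

-0.39 -0.99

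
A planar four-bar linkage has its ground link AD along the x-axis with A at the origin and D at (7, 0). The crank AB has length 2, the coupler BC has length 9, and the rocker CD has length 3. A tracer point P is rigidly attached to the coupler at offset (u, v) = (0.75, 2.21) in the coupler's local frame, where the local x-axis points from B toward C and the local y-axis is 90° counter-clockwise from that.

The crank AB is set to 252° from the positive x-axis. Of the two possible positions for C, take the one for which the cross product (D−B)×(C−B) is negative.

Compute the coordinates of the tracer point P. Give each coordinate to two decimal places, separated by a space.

A=(0,0), D=(7.00,0)
B = A + 2.00·(cos252°, sin252°) = (-0.6180, -1.9021)
|BD| = 7.8519
circle(B,9.00) ∩ circle(D,3.00): a=8.5108, h=2.9267
  candidates: C₊=(6.9303,2.9992) cross=22.981; C₋=(8.3483,-2.6799) cross=-22.981
  mode - wants cross < 0 → take C=(8.3483,-2.6799) (cross=-22.981)
ex = (C−B)/|BC| = (0.9963,-0.0864); ey = (0.0864,0.9963)
P = B + 0.75·ex + 2.21·ey = (0.3202,0.2348)

0.32 0.23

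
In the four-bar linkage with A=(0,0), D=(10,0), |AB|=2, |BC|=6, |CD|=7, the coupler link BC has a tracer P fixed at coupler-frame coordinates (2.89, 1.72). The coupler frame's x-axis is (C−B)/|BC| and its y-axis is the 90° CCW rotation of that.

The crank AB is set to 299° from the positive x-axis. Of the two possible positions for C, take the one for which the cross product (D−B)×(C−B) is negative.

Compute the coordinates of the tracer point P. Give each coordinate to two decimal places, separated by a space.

4.30 -2.21

A=(0,0), D=(10.00,0)
B = A + 2.00·(cos299°, sin299°) = (0.9696, -1.7492)
|BD| = 9.1982
circle(B,6.00) ∩ circle(D,7.00): a=3.8925, h=4.5660
  candidates: C₊=(3.9227,3.4737) cross=42.000; C₋=(5.6594,-5.4917) cross=-42.000
  mode - wants cross < 0 → take C=(5.6594,-5.4917) (cross=-42.000)
ex = (C−B)/|BC| = (0.7816,-0.6237); ey = (0.6237,0.7816)
P = B + 2.89·ex + 1.72·ey = (4.3014,-2.2075)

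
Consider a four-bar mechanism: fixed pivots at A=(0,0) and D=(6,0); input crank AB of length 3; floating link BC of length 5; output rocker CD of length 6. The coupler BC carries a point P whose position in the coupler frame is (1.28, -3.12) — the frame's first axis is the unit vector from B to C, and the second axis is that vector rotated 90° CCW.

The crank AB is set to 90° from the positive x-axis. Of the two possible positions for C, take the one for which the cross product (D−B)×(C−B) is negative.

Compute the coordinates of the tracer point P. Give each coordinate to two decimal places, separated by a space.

A=(0,0), D=(6.00,0)
B = A + 3.00·(cos90°, sin90°) = (0.0000, 3.0000)
|BD| = 6.7082
circle(B,5.00) ∩ circle(D,6.00): a=2.5342, h=4.3102
  candidates: C₊=(4.1942,5.7218) cross=28.914; C₋=(0.3391,-1.9885) cross=-28.914
  mode - wants cross < 0 → take C=(0.3391,-1.9885) (cross=-28.914)
ex = (C−B)/|BC| = (0.0678,-0.9977); ey = (0.9977,0.0678)
P = B + 1.28·ex + -3.12·ey = (-3.0260,1.5114)

-3.03 1.51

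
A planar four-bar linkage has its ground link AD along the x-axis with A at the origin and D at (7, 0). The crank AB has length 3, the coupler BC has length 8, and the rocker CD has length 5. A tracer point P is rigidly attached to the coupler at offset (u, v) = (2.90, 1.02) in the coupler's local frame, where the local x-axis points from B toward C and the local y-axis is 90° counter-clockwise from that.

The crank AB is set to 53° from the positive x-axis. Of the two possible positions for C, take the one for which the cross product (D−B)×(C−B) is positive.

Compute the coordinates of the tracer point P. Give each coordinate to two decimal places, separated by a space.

A=(0,0), D=(7.00,0)
B = A + 3.00·(cos53°, sin53°) = (1.8054, 2.3959)
|BD| = 5.7205
circle(B,8.00) ∩ circle(D,5.00): a=6.2690, h=4.9698
  candidates: C₊=(9.5797,4.2832) cross=28.430; C₋=(5.4166,-4.7427) cross=-28.430
  mode + wants cross > 0 → take C=(9.5797,4.2832) (cross=28.430)
ex = (C−B)/|BC| = (0.9718,0.2359); ey = (-0.2359,0.9718)
P = B + 2.90·ex + 1.02·ey = (4.3830,4.0712)

4.38 4.07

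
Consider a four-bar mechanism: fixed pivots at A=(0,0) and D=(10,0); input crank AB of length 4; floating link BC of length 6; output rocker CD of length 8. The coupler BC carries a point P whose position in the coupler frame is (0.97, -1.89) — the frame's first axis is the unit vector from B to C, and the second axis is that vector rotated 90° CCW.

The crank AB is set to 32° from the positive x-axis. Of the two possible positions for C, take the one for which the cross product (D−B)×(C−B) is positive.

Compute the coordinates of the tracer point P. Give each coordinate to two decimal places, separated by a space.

A=(0,0), D=(10.00,0)
B = A + 4.00·(cos32°, sin32°) = (3.3922, 2.1197)
|BD| = 6.9395
circle(B,6.00) ∩ circle(D,8.00): a=1.4523, h=5.8216
  candidates: C₊=(6.5533,7.2194) cross=40.399; C₋=(2.9968,-3.8673) cross=-40.399
  mode + wants cross > 0 → take C=(6.5533,7.2194) (cross=40.399)
ex = (C−B)/|BC| = (0.5268,0.8500); ey = (-0.8500,0.5268)
P = B + 0.97·ex + -1.89·ey = (5.5097,1.9484)

5.51 1.95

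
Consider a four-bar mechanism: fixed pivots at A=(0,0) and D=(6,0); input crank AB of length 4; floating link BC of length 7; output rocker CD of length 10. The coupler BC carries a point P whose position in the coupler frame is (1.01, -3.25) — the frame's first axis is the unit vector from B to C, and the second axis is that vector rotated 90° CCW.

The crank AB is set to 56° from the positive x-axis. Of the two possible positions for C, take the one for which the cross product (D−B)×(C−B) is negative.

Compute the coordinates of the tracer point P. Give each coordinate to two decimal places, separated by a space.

-0.14 5.75

A=(0,0), D=(6.00,0)
B = A + 4.00·(cos56°, sin56°) = (2.2368, 3.3162)
|BD| = 5.0158
circle(B,7.00) ∩ circle(D,10.00): a=-2.5760, h=6.5088
  candidates: C₊=(4.6073,9.9025) cross=32.647; C₋=(-3.9991,0.1359) cross=-32.647
  mode - wants cross < 0 → take C=(-3.9991,0.1359) (cross=-32.647)
ex = (C−B)/|BC| = (-0.8908,-0.4543); ey = (0.4543,-0.8908)
P = B + 1.01·ex + -3.25·ey = (-0.1395,5.7525)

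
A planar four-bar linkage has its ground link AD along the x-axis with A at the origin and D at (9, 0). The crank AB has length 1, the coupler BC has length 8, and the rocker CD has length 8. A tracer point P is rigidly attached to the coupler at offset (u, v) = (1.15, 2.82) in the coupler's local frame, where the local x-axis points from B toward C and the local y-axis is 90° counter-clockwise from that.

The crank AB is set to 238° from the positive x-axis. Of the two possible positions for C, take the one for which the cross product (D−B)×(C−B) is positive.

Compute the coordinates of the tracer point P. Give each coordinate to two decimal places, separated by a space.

A=(0,0), D=(9.00,0)
B = A + 1.00·(cos238°, sin238°) = (-0.5299, -0.8480)
|BD| = 9.5676
circle(B,8.00) ∩ circle(D,8.00): a=4.7838, h=6.4121
  candidates: C₊=(3.6667,5.9629) cross=61.349; C₋=(4.8034,-6.8109) cross=-61.349
  mode + wants cross > 0 → take C=(3.6667,5.9629) (cross=61.349)
ex = (C−B)/|BC| = (0.5246,0.8514); ey = (-0.8514,0.5246)
P = B + 1.15·ex + 2.82·ey = (-2.3275,1.6103)

-2.33 1.61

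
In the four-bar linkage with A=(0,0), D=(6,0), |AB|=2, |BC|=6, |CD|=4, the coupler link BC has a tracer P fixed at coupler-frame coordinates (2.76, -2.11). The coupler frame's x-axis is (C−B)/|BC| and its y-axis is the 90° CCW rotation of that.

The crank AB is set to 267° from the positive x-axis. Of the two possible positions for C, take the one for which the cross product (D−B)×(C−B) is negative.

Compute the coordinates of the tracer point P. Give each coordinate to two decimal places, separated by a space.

A=(0,0), D=(6.00,0)
B = A + 2.00·(cos267°, sin267°) = (-0.1047, -1.9973)
|BD| = 6.4231
circle(B,6.00) ∩ circle(D,4.00): a=4.7684, h=3.6417
  candidates: C₊=(3.2950,2.9467) cross=23.391; C₋=(5.5598,-3.9757) cross=-23.391
  mode - wants cross < 0 → take C=(5.5598,-3.9757) (cross=-23.391)
ex = (C−B)/|BC| = (0.9441,-0.3297); ey = (0.3297,0.9441)
P = B + 2.76·ex + -2.11·ey = (1.8052,-4.8993)

1.81 -4.90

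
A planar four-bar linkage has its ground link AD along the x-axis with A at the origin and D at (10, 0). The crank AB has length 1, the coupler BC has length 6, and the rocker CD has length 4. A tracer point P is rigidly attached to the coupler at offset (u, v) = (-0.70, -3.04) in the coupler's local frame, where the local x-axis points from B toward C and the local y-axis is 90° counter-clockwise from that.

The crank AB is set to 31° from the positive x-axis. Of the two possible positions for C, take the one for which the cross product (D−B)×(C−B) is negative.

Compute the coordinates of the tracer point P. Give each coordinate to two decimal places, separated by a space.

-0.94 -2.03

A=(0,0), D=(10.00,0)
B = A + 1.00·(cos31°, sin31°) = (0.8572, 0.5150)
|BD| = 9.1573
circle(B,6.00) ∩ circle(D,4.00): a=5.6707, h=1.9604
  candidates: C₊=(6.6291,2.1534) cross=17.952; C₋=(6.4086,-1.7612) cross=-17.952
  mode - wants cross < 0 → take C=(6.4086,-1.7612) (cross=-17.952)
ex = (C−B)/|BC| = (0.9252,-0.3794); ey = (0.3794,0.9252)
P = B + -0.70·ex + -3.04·ey = (-0.9438,-2.0321)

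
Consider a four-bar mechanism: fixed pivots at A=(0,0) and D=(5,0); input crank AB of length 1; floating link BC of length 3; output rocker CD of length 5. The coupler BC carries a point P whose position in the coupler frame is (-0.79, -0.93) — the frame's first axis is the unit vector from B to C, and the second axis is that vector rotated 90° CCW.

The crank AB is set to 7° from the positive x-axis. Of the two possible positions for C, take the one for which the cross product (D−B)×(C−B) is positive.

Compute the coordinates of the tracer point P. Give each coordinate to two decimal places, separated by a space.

1.90 -0.70

A=(0,0), D=(5.00,0)
B = A + 1.00·(cos7°, sin7°) = (0.9925, 0.1219)
|BD| = 4.0093
circle(B,3.00) ∩ circle(D,5.00): a=0.0093, h=3.0000
  candidates: C₊=(1.0930,3.1202) cross=12.028; C₋=(0.9106,-2.8770) cross=-12.028
  mode + wants cross > 0 → take C=(1.0930,3.1202) (cross=12.028)
ex = (C−B)/|BC| = (0.0335,0.9994); ey = (-0.9994,0.0335)
P = B + -0.79·ex + -0.93·ey = (1.8956,-0.6988)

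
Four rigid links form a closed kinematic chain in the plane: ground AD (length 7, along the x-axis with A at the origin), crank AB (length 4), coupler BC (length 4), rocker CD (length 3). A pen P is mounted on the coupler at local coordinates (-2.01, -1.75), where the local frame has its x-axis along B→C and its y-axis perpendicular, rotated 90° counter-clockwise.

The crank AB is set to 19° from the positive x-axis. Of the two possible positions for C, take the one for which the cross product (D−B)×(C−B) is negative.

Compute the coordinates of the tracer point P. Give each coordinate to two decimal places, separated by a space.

A=(0,0), D=(7.00,0)
B = A + 4.00·(cos19°, sin19°) = (3.7821, 1.3023)
|BD| = 3.4714
circle(B,4.00) ∩ circle(D,3.00): a=2.7439, h=2.9105
  candidates: C₊=(7.4175,2.9708) cross=10.103; C₋=(5.2338,-2.4250) cross=-10.103
  mode - wants cross < 0 → take C=(5.2338,-2.4250) (cross=-10.103)
ex = (C−B)/|BC| = (0.3629,-0.9318); ey = (0.9318,0.3629)
P = B + -2.01·ex + -1.75·ey = (1.4219,2.5401)

1.42 2.54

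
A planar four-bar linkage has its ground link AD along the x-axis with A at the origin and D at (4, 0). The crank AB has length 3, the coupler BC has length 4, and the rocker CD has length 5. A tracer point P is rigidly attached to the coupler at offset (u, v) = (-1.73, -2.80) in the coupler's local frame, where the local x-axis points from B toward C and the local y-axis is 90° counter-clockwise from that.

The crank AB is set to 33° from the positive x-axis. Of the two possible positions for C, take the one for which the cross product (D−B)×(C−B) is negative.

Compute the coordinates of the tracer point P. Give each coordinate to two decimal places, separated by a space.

A=(0,0), D=(4.00,0)
B = A + 3.00·(cos33°, sin33°) = (2.5160, 1.6339)
|BD| = 2.2072
circle(B,4.00) ∩ circle(D,5.00): a=-0.9351, h=3.8892
  candidates: C₊=(4.7663,4.9409) cross=8.584; C₋=(-0.9917,-0.2886) cross=-8.584
  mode - wants cross < 0 → take C=(-0.9917,-0.2886) (cross=-8.584)
ex = (C−B)/|BC| = (-0.8769,-0.4806); ey = (0.4806,-0.8769)
P = B + -1.73·ex + -2.80·ey = (2.6873,4.9208)

2.69 4.92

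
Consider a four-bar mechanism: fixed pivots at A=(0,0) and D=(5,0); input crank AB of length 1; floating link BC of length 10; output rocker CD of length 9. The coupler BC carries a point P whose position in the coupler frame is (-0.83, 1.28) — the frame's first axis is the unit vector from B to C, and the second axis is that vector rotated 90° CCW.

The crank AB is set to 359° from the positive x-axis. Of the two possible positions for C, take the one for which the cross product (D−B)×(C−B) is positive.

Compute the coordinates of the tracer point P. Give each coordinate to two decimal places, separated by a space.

A=(0,0), D=(5.00,0)
B = A + 1.00·(cos359°, sin359°) = (0.9998, -0.0175)
|BD| = 4.0002
circle(B,10.00) ∩ circle(D,9.00): a=4.3750, h=8.9922
  candidates: C₊=(5.3356,8.9937) cross=35.970; C₋=(5.4140,-8.9905) cross=-35.970
  mode + wants cross > 0 → take C=(5.3356,8.9937) (cross=35.970)
ex = (C−B)/|BC| = (0.4336,0.9011); ey = (-0.9011,0.4336)
P = B + -0.83·ex + 1.28·ey = (-0.5134,-0.2104)

-0.51 -0.21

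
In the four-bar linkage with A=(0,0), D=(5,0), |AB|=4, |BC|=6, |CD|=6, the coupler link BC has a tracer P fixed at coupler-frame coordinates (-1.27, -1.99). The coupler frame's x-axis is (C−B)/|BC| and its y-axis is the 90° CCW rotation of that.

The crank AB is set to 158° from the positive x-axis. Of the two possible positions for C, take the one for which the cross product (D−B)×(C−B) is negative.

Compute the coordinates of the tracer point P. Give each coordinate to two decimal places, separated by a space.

-6.06 1.29

A=(0,0), D=(5.00,0)
B = A + 4.00·(cos158°, sin158°) = (-3.7087, 1.4984)
|BD| = 8.8367
circle(B,6.00) ∩ circle(D,6.00): a=4.4184, h=4.0593
  candidates: C₊=(1.3340,4.7498) cross=35.871; C₋=(-0.0427,-3.2513) cross=-35.871
  mode - wants cross < 0 → take C=(-0.0427,-3.2513) (cross=-35.871)
ex = (C−B)/|BC| = (0.6110,-0.7916); ey = (0.7916,0.6110)
P = B + -1.27·ex + -1.99·ey = (-6.0600,1.2879)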